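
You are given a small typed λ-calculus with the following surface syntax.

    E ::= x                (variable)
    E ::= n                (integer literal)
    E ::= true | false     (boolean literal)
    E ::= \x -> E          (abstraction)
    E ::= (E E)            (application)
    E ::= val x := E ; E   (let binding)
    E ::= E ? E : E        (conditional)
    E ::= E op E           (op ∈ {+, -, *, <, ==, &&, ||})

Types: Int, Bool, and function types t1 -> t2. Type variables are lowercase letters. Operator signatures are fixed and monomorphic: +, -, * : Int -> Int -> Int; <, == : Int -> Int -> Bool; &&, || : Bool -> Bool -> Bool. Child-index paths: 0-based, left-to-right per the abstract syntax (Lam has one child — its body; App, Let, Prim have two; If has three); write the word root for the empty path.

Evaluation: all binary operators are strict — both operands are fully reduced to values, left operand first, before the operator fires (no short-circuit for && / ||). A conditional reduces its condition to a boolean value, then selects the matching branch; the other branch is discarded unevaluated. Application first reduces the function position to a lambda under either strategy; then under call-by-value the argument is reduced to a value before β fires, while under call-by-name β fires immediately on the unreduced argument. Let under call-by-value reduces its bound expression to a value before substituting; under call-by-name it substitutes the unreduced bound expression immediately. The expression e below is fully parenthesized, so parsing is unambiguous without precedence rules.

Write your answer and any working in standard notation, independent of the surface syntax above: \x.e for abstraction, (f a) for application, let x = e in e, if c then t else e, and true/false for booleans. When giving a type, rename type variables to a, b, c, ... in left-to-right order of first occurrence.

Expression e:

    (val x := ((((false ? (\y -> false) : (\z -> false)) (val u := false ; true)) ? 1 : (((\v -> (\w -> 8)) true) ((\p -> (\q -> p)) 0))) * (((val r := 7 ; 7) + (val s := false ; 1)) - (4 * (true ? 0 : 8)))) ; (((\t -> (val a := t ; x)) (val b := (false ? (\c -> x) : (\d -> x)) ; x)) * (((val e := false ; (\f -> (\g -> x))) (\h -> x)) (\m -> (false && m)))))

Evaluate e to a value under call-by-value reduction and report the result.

Derivation:
step 0: (let x = ((if ((if false then (\y.false) else (\z.false)) (let u = false in true)) then 1 else (((\v.(\w.8)) true) ((\p.(\q.p)) 0))) * (((let r = 7 in 7) + (let s = false in 1)) - (4 * (if true then 0 else 8)))) in (((\t.(let a = t in x)) (let b = (if false then (\c.x) else (\d.x)) in x)) * (((let e = false in (\f.(\g.x))) (\h.x)) (\m.(false && m)))))
step 1: [if@0.0.0.0] (let x = ((if ((\z.false) (let u = false in true)) then 1 else (((\v.(\w.8)) true) ((\p.(\q.p)) 0))) * (((let r = 7 in 7) + (let s = false in 1)) - (4 * (if true then 0 else 8)))) in (((\t.(let a = t in x)) (let b = (if false then (\c.x) else (\d.x)) in x)) * (((let e = false in (\f.(\g.x))) (\h.x)) (\m.(false && m)))))
step 2: [let@0.0.0.1] (let x = ((if ((\z.false) true) then 1 else (((\v.(\w.8)) true) ((\p.(\q.p)) 0))) * (((let r = 7 in 7) + (let s = false in 1)) - (4 * (if true then 0 else 8)))) in (((\t.(let a = t in x)) (let b = (if false then (\c.x) else (\d.x)) in x)) * (((let e = false in (\f.(\g.x))) (\h.x)) (\m.(false && m)))))
step 3: [beta@0.0.0] (let x = ((if false then 1 else (((\v.(\w.8)) true) ((\p.(\q.p)) 0))) * (((let r = 7 in 7) + (let s = false in 1)) - (4 * (if true then 0 else 8)))) in (((\t.(let a = t in x)) (let b = (if false then (\c.x) else (\d.x)) in x)) * (((let e = false in (\f.(\g.x))) (\h.x)) (\m.(false && m)))))
step 4: [if@0.0] (let x = ((((\v.(\w.8)) true) ((\p.(\q.p)) 0)) * (((let r = 7 in 7) + (let s = false in 1)) - (4 * (if true then 0 else 8)))) in (((\t.(let a = t in x)) (let b = (if false then (\c.x) else (\d.x)) in x)) * (((let e = false in (\f.(\g.x))) (\h.x)) (\m.(false && m)))))
step 5: [beta@0.0.0] (let x = (((\w.8) ((\p.(\q.p)) 0)) * (((let r = 7 in 7) + (let s = false in 1)) - (4 * (if true then 0 else 8)))) in (((\t.(let a = t in x)) (let b = (if false then (\c.x) else (\d.x)) in x)) * (((let e = false in (\f.(\g.x))) (\h.x)) (\m.(false && m)))))
step 6: [beta@0.0.1] (let x = (((\w.8) (\q.0)) * (((let r = 7 in 7) + (let s = false in 1)) - (4 * (if true then 0 else 8)))) in (((\t.(let a = t in x)) (let b = (if false then (\c.x) else (\d.x)) in x)) * (((let e = false in (\f.(\g.x))) (\h.x)) (\m.(false && m)))))
step 7: [beta@0.0] (let x = (8 * (((let r = 7 in 7) + (let s = false in 1)) - (4 * (if true then 0 else 8)))) in (((\t.(let a = t in x)) (let b = (if false then (\c.x) else (\d.x)) in x)) * (((let e = false in (\f.(\g.x))) (\h.x)) (\m.(false && m)))))
step 8: [let@0.1.0.0] (let x = (8 * ((7 + (let s = false in 1)) - (4 * (if true then 0 else 8)))) in (((\t.(let a = t in x)) (let b = (if false then (\c.x) else (\d.x)) in x)) * (((let e = false in (\f.(\g.x))) (\h.x)) (\m.(false && m)))))
step 9: [let@0.1.0.1] (let x = (8 * ((7 + 1) - (4 * (if true then 0 else 8)))) in (((\t.(let a = t in x)) (let b = (if false then (\c.x) else (\d.x)) in x)) * (((let e = false in (\f.(\g.x))) (\h.x)) (\m.(false && m)))))
step 10: [delta@0.1.0] (let x = (8 * (8 - (4 * (if true then 0 else 8)))) in (((\t.(let a = t in x)) (let b = (if false then (\c.x) else (\d.x)) in x)) * (((let e = false in (\f.(\g.x))) (\h.x)) (\m.(false && m)))))
step 11: [if@0.1.1.1] (let x = (8 * (8 - (4 * 0))) in (((\t.(let a = t in x)) (let b = (if false then (\c.x) else (\d.x)) in x)) * (((let e = false in (\f.(\g.x))) (\h.x)) (\m.(false && m)))))
step 12: [delta@0.1.1] (let x = (8 * (8 - 0)) in (((\t.(let a = t in x)) (let b = (if false then (\c.x) else (\d.x)) in x)) * (((let e = false in (\f.(\g.x))) (\h.x)) (\m.(false && m)))))
step 13: [delta@0.1] (let x = (8 * 8) in (((\t.(let a = t in x)) (let b = (if false then (\c.x) else (\d.x)) in x)) * (((let e = false in (\f.(\g.x))) (\h.x)) (\m.(false && m)))))
step 14: [delta@0] (let x = 64 in (((\t.(let a = t in x)) (let b = (if false then (\c.x) else (\d.x)) in x)) * (((let e = false in (\f.(\g.x))) (\h.x)) (\m.(false && m)))))
step 15: [let@root] (((\t.(let a = t in 64)) (let b = (if false then (\c.64) else (\d.64)) in 64)) * (((let e = false in (\f.(\g.64))) (\h.64)) (\m.(false && m))))
step 16: [if@0.1.0] (((\t.(let a = t in 64)) (let b = (\d.64) in 64)) * (((let e = false in (\f.(\g.64))) (\h.64)) (\m.(false && m))))
step 17: [let@0.1] (((\t.(let a = t in 64)) 64) * (((let e = false in (\f.(\g.64))) (\h.64)) (\m.(false && m))))
step 18: [beta@0] ((let a = 64 in 64) * (((let e = false in (\f.(\g.64))) (\h.64)) (\m.(false && m))))
step 19: [let@0] (64 * (((let e = false in (\f.(\g.64))) (\h.64)) (\m.(false && m))))
step 20: [let@1.0.0] (64 * (((\f.(\g.64)) (\h.64)) (\m.(false && m))))
step 21: [beta@1.0] (64 * ((\g.64) (\m.(false && m))))
step 22: [beta@1] (64 * 64)
step 23: [delta@root] 4096

Answer: 4096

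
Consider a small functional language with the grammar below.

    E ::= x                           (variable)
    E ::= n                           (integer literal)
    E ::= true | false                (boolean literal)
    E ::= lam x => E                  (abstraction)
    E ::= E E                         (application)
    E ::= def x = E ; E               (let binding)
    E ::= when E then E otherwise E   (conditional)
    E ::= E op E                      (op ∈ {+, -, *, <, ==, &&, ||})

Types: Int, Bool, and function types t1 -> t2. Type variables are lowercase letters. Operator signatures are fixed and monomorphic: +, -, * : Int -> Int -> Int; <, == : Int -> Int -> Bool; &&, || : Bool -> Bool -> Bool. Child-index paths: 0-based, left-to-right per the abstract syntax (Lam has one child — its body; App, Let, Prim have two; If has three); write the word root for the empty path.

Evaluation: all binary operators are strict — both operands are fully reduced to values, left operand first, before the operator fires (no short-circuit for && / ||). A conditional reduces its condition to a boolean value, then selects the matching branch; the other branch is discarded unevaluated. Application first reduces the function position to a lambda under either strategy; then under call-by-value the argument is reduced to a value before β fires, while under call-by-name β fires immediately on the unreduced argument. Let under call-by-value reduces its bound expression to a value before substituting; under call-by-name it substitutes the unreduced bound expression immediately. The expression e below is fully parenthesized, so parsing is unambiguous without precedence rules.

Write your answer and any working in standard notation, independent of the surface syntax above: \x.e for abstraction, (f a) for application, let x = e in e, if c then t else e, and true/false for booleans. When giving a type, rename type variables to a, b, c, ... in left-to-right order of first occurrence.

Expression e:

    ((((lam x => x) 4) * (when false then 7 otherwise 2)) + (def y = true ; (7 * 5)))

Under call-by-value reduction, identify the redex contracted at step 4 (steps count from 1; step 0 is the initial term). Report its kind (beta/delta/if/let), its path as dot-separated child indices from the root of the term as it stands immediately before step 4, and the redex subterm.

Working:
step 0: ((((\x.x) 4) * (if false then 7 else 2)) + (let y = true in (7 * 5)))
step 1: [beta@0.0] ((4 * (if false then 7 else 2)) + (let y = true in (7 * 5)))
step 2: [if@0.1] ((4 * 2) + (let y = true in (7 * 5)))
step 3: [delta@0] (8 + (let y = true in (7 * 5)))
step 4: [let@1] (8 + (7 * 5))

Answer: let at 1 : (let y = true in (7 * 5))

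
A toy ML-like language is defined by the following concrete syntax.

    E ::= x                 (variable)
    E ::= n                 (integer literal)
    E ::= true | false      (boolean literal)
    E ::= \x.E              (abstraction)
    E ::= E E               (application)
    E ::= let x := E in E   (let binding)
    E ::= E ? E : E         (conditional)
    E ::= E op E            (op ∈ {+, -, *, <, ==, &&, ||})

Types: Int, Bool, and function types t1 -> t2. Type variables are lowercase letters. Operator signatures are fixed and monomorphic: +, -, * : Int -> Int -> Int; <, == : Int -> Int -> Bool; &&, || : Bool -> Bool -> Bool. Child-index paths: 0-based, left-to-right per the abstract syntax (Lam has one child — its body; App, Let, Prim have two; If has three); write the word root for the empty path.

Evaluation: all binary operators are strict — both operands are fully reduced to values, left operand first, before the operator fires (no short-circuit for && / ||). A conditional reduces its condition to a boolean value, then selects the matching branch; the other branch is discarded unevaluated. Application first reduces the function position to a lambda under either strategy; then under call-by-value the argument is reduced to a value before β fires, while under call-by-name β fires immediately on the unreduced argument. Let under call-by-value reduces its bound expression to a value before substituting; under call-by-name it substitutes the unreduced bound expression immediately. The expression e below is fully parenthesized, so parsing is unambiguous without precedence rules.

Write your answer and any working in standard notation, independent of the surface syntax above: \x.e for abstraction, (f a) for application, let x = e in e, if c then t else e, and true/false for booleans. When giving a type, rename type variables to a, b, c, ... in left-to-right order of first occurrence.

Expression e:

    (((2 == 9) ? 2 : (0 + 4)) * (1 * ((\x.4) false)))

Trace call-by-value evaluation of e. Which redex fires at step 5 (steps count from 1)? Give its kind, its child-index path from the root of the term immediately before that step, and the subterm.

Answer: delta at 1 : (1 * 4)

Trace:
step 0: ((if (2 == 9) then 2 else (0 + 4)) * (1 * ((\x.4) false)))
step 1: [delta@0.0] ((if false then 2 else (0 + 4)) * (1 * ((\x.4) false)))
step 2: [if@0] ((0 + 4) * (1 * ((\x.4) false)))
step 3: [delta@0] (4 * (1 * ((\x.4) false)))
step 4: [beta@1.1] (4 * (1 * 4))
step 5: [delta@1] (4 * 4)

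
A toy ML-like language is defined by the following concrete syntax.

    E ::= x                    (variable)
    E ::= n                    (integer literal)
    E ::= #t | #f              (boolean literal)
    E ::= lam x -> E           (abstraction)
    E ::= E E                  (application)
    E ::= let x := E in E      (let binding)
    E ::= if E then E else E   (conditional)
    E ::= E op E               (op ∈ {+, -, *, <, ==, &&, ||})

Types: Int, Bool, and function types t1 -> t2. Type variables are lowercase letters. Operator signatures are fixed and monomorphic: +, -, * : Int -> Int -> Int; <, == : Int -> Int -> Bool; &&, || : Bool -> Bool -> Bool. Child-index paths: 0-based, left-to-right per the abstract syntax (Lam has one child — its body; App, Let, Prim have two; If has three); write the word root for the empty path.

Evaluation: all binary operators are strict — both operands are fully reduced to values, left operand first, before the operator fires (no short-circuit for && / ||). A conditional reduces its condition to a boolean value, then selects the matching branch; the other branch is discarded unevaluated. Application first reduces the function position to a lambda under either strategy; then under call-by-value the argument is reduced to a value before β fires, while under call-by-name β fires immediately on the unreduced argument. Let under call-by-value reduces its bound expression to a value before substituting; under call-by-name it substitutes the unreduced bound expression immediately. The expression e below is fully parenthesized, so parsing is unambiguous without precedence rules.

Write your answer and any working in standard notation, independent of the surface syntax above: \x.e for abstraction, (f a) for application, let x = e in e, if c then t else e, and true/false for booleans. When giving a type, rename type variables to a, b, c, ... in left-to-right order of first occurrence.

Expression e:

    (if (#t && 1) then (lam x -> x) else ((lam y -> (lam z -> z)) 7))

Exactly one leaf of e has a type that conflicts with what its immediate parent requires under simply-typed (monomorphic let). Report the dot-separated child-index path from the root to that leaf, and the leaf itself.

Trace:
  unify Bool ~ Bool
  unify Int ~ Bool
  FAIL: mismatch Int ~ Bool

Answer: 0.1 : 1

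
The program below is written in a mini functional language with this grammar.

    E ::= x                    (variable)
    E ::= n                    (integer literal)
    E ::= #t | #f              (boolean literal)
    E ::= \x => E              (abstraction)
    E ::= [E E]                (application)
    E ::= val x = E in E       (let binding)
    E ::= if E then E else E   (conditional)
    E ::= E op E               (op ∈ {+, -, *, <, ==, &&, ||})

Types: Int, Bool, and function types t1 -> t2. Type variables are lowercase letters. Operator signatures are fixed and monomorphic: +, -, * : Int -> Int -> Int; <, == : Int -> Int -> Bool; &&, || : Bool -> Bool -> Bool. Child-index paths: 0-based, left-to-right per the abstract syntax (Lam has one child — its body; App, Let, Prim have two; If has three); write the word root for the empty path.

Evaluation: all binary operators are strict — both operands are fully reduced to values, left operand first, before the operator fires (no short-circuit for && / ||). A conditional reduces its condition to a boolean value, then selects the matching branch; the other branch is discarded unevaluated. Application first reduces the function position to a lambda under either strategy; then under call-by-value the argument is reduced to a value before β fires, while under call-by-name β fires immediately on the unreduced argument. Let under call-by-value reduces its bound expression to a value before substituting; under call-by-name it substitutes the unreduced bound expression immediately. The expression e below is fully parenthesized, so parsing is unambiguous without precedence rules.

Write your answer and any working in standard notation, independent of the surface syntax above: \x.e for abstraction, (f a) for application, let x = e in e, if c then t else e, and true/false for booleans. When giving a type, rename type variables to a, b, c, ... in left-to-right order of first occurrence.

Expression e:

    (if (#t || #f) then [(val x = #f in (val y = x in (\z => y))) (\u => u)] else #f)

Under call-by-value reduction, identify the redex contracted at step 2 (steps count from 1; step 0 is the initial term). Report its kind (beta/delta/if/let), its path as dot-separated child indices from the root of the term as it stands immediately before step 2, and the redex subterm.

Trace:
step 0: (if (true || false) then ((let x = false in (let y = x in (\z.y))) (\u.u)) else false)
step 1: [delta@0] (if true then ((let x = false in (let y = x in (\z.y))) (\u.u)) else false)
step 2: [if@root] ((let x = false in (let y = x in (\z.y))) (\u.u))

Answer: if at root : (if true then ((let x = false in (let y = x in (\z.y))) (\u.u)) else false)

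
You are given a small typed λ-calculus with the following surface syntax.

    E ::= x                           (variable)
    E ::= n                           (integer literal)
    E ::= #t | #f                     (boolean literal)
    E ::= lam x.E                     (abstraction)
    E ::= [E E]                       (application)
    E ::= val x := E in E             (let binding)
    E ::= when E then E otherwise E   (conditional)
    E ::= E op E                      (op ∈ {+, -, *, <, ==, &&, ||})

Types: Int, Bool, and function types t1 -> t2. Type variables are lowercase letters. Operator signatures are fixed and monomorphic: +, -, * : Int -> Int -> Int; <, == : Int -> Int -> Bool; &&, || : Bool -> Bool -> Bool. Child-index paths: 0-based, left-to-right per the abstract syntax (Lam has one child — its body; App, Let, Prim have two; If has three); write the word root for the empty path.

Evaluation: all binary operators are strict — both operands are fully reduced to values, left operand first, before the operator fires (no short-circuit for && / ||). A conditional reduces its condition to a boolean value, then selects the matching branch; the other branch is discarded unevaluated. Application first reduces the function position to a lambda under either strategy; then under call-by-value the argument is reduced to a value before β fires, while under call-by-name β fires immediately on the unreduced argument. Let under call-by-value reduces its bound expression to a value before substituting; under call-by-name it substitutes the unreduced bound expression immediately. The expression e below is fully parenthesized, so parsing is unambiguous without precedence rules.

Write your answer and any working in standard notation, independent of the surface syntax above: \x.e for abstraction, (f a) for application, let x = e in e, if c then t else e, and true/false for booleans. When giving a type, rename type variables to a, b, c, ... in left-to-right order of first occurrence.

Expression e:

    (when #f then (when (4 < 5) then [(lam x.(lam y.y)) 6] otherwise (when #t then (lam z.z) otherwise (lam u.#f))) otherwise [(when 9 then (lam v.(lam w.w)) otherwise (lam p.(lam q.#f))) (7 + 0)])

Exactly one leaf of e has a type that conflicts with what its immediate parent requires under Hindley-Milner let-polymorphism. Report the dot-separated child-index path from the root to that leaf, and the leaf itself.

Derivation:
  unify Bool ~ Bool
  unify Int ~ Int
  unify Int ~ Int
  unify Bool ~ Bool
y : b
\y._ : b -> b
\x._ : a -> b -> b
  unify a -> b -> b ~ Int -> c
  unify a ~ Int
  unify b -> b ~ c
_ _ : b -> b
  unify Bool ~ Bool
z : d
\z._ : d -> d
\u._ : e -> Bool
  unify d -> d ~ e -> Bool
  unify d ~ e
  unify e ~ Bool
  unify b -> b ~ Bool -> Bool
  unify b ~ Bool
  unify Bool ~ Bool
  unify Int ~ Bool
  FAIL: mismatch Int ~ Bool

Answer: 2.0.0 : 9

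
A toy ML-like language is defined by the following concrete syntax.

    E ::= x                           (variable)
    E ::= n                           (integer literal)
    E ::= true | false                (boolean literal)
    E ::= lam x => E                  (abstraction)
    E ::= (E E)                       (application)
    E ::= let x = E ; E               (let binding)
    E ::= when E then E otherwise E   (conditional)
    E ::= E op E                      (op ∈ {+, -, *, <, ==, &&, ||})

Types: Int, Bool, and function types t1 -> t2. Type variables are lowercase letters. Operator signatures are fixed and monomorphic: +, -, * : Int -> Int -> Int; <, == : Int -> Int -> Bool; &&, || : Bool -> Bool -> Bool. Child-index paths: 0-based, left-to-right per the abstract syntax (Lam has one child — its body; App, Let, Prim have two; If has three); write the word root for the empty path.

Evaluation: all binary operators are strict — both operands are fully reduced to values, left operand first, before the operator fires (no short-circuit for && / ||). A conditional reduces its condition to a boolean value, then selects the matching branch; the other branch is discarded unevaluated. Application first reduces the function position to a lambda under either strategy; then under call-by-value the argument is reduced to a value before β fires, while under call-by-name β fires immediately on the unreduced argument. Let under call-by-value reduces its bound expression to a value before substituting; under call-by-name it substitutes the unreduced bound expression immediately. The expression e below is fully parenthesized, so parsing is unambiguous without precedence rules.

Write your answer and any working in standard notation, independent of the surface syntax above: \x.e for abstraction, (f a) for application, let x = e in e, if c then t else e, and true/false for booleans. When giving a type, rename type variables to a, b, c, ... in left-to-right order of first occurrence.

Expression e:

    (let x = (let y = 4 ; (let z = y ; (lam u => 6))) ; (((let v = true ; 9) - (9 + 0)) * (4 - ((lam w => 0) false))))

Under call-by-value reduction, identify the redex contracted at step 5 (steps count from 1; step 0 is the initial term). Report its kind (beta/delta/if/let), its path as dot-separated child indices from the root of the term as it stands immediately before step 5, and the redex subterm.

Working:
step 0: (let x = (let y = 4 in (let z = y in (\u.6))) in (((let v = true in 9) - (9 + 0)) * (4 - ((\w.0) false))))
step 1: [let@0] (let x = (let z = 4 in (\u.6)) in (((let v = true in 9) - (9 + 0)) * (4 - ((\w.0) false))))
step 2: [let@0] (let x = (\u.6) in (((let v = true in 9) - (9 + 0)) * (4 - ((\w.0) false))))
step 3: [let@root] (((let v = true in 9) - (9 + 0)) * (4 - ((\w.0) false)))
step 4: [let@0.0] ((9 - (9 + 0)) * (4 - ((\w.0) false)))
step 5: [delta@0.1] ((9 - 9) * (4 - ((\w.0) false)))

Answer: delta at 0.1 : (9 + 0)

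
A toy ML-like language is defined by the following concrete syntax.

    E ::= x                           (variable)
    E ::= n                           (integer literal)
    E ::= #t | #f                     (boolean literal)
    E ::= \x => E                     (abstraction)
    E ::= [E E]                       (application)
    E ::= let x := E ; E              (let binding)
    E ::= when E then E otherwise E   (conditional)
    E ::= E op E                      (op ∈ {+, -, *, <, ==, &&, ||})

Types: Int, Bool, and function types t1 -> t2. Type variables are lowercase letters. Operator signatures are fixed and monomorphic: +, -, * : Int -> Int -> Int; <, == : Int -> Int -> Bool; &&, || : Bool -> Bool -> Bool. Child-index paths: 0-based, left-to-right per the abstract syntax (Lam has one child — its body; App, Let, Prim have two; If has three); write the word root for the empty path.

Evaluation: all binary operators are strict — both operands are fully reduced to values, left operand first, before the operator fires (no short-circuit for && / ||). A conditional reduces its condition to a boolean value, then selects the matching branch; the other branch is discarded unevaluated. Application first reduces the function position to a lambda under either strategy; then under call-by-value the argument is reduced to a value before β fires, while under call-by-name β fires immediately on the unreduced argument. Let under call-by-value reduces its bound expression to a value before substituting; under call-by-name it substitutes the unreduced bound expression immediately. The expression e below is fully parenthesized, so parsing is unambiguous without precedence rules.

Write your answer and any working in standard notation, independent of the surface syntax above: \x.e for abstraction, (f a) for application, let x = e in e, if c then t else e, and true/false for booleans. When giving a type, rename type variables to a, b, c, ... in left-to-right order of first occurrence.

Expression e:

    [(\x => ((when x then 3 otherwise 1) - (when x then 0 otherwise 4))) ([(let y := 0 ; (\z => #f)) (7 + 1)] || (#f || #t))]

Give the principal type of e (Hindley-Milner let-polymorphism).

Derivation:
x : a
  unify a ~ Bool
  unify Int ~ Int
  unify Int ~ Int
x : Bool
  unify Bool ~ Bool
  unify Int ~ Int
  unify Int ~ Int
\x._ : Bool -> Int
let y : Int
\z._ : b -> Bool
  unify Int ~ Int
  unify Int ~ Int
  unify b -> Bool ~ Int -> c
  unify b ~ Int
  unify Bool ~ c
_ _ : Bool
  unify Bool ~ Bool
  unify Bool ~ Bool
  unify Bool ~ Bool
  unify Bool ~ Bool
  unify Bool -> Int ~ Bool -> d
  unify Bool ~ Bool
  unify Int ~ d
_ _ : Int

Answer: Int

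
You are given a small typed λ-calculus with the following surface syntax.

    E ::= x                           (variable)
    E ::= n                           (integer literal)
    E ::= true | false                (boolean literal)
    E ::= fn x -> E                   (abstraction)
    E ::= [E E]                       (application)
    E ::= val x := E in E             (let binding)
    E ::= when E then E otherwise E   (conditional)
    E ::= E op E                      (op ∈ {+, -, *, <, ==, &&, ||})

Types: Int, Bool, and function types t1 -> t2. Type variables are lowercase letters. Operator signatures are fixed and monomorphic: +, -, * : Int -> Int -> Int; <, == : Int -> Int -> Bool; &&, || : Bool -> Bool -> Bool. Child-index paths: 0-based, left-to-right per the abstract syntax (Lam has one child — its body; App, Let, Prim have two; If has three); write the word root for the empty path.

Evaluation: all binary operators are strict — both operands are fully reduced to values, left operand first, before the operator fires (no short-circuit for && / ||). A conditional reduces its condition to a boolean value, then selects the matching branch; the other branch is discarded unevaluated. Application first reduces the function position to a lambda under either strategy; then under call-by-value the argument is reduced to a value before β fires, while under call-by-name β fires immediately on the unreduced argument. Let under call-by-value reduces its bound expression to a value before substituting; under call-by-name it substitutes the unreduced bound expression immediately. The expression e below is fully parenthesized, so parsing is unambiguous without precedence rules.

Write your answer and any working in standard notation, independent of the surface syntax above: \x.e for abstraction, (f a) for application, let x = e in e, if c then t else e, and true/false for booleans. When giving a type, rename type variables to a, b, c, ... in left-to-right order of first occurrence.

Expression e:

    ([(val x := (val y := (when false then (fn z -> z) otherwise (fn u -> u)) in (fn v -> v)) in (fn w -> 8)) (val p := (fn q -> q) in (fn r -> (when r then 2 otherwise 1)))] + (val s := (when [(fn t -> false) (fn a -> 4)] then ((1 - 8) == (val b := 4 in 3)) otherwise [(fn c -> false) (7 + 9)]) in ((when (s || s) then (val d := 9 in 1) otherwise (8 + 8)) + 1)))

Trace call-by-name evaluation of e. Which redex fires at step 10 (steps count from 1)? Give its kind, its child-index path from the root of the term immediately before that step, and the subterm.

Answer: delta at 1.0.0 : (false || false)

Working:
step 0: (((let x = (let y = (if false then (\z.z) else (\u.u)) in (\v.v)) in (\w.8)) (let p = (\q.q) in (\r.(if r then 2 else 1)))) + (let s = (if ((\t.false) (\a.4)) then ((1 - 8) == (let b = 4 in 3)) else ((\c.false) (7 + 9))) in ((if (s || s) then (let d = 9 in 1) else (8 + 8)) + 1)))
step 1: [let@0.0] (((\w.8) (let p = (\q.q) in (\r.(if r then 2 else 1)))) + (let s = (if ((\t.false) (\a.4)) then ((1 - 8) == (let b = 4 in 3)) else ((\c.false) (7 + 9))) in ((if (s || s) then (let d = 9 in 1) else (8 + 8)) + 1)))
step 2: [beta@0] (8 + (let s = (if ((\t.false) (\a.4)) then ((1 - 8) == (let b = 4 in 3)) else ((\c.false) (7 + 9))) in ((if (s || s) then (let d = 9 in 1) else (8 + 8)) + 1)))
step 3: [let@1] (8 + ((if ((if ((\t.false) (\a.4)) then ((1 - 8) == (let b = 4 in 3)) else ((\c.false) (7 + 9))) || (if ((\t.false) (\a.4)) then ((1 - 8) == (let b = 4 in 3)) else ((\c.false) (7 + 9)))) then (let d = 9 in 1) else (8 + 8)) + 1))
step 4: [beta@1.0.0.0.0] (8 + ((if ((if false then ((1 - 8) == (let b = 4 in 3)) else ((\c.false) (7 + 9))) || (if ((\t.false) (\a.4)) then ((1 - 8) == (let b = 4 in 3)) else ((\c.false) (7 + 9)))) then (let d = 9 in 1) else (8 + 8)) + 1))
step 5: [if@1.0.0.0] (8 + ((if (((\c.false) (7 + 9)) || (if ((\t.false) (\a.4)) then ((1 - 8) == (let b = 4 in 3)) else ((\c.false) (7 + 9)))) then (let d = 9 in 1) else (8 + 8)) + 1))
step 6: [beta@1.0.0.0] (8 + ((if (false || (if ((\t.false) (\a.4)) then ((1 - 8) == (let b = 4 in 3)) else ((\c.false) (7 + 9)))) then (let d = 9 in 1) else (8 + 8)) + 1))
step 7: [beta@1.0.0.1.0] (8 + ((if (false || (if false then ((1 - 8) == (let b = 4 in 3)) else ((\c.false) (7 + 9)))) then (let d = 9 in 1) else (8 + 8)) + 1))
step 8: [if@1.0.0.1] (8 + ((if (false || ((\c.false) (7 + 9))) then (let d = 9 in 1) else (8 + 8)) + 1))
step 9: [beta@1.0.0.1] (8 + ((if (false || false) then (let d = 9 in 1) else (8 + 8)) + 1))
step 10: [delta@1.0.0] (8 + ((if false then (let d = 9 in 1) else (8 + 8)) + 1))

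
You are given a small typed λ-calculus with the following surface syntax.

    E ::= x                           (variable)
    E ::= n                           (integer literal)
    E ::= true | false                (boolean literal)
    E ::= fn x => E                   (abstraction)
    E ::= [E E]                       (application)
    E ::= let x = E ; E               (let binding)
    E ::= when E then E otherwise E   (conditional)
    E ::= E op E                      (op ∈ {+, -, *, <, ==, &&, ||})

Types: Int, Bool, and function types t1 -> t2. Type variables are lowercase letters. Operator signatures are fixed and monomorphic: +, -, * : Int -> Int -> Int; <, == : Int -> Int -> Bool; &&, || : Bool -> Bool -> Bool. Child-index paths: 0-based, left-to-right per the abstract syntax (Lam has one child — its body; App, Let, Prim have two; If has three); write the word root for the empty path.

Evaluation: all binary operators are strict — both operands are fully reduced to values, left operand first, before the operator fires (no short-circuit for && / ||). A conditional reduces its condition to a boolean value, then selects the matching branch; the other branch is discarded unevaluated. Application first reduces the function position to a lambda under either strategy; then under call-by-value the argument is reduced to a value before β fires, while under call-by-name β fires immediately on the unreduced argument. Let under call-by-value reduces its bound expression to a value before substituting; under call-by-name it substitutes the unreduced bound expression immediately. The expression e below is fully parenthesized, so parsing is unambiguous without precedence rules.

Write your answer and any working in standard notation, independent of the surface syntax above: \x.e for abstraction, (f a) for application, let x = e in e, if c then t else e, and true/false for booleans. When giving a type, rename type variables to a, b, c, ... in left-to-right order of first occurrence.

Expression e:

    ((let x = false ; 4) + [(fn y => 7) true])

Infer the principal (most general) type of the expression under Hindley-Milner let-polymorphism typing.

Answer: Int

Working:
let x : Bool
  unify Int ~ Int
\y._ : a -> Int
  unify a -> Int ~ Bool -> b
  unify a ~ Bool
  unify Int ~ b
_ _ : Int
  unify Int ~ Int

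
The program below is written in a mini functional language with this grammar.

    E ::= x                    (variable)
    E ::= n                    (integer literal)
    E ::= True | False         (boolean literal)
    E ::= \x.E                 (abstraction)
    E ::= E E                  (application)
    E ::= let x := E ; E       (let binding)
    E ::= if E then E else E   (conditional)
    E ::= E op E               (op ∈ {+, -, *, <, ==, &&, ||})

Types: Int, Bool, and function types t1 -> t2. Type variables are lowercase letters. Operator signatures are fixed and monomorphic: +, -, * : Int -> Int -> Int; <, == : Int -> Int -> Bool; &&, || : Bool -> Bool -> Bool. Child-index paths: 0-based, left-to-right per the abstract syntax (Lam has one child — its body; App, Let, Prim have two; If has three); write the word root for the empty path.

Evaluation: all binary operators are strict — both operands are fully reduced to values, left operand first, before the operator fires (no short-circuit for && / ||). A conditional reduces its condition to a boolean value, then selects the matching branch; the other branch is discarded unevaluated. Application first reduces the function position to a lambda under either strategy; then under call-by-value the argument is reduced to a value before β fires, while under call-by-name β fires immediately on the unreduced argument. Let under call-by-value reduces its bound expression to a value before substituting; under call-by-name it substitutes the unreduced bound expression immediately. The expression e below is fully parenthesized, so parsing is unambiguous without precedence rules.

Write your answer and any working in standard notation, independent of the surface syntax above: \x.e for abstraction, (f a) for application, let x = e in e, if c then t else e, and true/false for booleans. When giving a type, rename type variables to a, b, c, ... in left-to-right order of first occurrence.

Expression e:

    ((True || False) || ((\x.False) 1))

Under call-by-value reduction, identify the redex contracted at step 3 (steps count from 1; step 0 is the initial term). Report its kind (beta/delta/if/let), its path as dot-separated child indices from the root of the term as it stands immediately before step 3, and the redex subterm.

Working:
step 0: ((true || false) || ((\x.false) 1))
step 1: [delta@0] (true || ((\x.false) 1))
step 2: [beta@1] (true || false)
step 3: [delta@root] true

Answer: delta at root : (true || false)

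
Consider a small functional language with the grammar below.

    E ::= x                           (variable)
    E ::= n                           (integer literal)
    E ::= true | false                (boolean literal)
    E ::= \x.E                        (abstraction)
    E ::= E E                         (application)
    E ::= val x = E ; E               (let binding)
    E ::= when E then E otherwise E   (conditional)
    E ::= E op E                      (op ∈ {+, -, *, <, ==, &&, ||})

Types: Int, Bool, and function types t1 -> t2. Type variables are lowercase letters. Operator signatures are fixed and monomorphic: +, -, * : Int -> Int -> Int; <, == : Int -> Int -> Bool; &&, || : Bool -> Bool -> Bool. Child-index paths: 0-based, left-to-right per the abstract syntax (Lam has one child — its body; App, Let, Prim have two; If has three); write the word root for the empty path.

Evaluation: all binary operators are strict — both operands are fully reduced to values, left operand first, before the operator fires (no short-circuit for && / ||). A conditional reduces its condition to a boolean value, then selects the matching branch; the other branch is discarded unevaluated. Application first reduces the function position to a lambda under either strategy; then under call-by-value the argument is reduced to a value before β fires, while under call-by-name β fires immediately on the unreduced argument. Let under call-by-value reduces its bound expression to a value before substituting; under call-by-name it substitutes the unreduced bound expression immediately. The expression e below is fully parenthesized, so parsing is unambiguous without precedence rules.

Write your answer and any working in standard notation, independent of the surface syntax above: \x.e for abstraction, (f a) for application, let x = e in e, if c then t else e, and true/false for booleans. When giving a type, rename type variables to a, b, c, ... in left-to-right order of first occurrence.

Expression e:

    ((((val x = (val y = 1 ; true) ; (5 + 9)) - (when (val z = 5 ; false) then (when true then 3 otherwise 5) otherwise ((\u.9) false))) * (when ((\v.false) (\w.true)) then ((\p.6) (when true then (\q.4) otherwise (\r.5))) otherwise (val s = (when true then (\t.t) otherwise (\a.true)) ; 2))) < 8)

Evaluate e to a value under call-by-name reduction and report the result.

Working:
step 0: ((((let x = (let y = 1 in true) in (5 + 9)) - (if (let z = 5 in false) then (if true then 3 else 5) else ((\u.9) false))) * (if ((\v.false) (\w.true)) then ((\p.6) (if true then (\q.4) else (\r.5))) else (let s = (if true then (\t.t) else (\a.true)) in 2))) < 8)
step 1: [let@0.0.0] ((((5 + 9) - (if (let z = 5 in false) then (if true then 3 else 5) else ((\u.9) false))) * (if ((\v.false) (\w.true)) then ((\p.6) (if true then (\q.4) else (\r.5))) else (let s = (if true then (\t.t) else (\a.true)) in 2))) < 8)
step 2: [delta@0.0.0] (((14 - (if (let z = 5 in false) then (if true then 3 else 5) else ((\u.9) false))) * (if ((\v.false) (\w.true)) then ((\p.6) (if true then (\q.4) else (\r.5))) else (let s = (if true then (\t.t) else (\a.true)) in 2))) < 8)
step 3: [let@0.0.1.0] (((14 - (if false then (if true then 3 else 5) else ((\u.9) false))) * (if ((\v.false) (\w.true)) then ((\p.6) (if true then (\q.4) else (\r.5))) else (let s = (if true then (\t.t) else (\a.true)) in 2))) < 8)
step 4: [if@0.0.1] (((14 - ((\u.9) false)) * (if ((\v.false) (\w.true)) then ((\p.6) (if true then (\q.4) else (\r.5))) else (let s = (if true then (\t.t) else (\a.true)) in 2))) < 8)
step 5: [beta@0.0.1] (((14 - 9) * (if ((\v.false) (\w.true)) then ((\p.6) (if true then (\q.4) else (\r.5))) else (let s = (if true then (\t.t) else (\a.true)) in 2))) < 8)
step 6: [delta@0.0] ((5 * (if ((\v.false) (\w.true)) then ((\p.6) (if true then (\q.4) else (\r.5))) else (let s = (if true then (\t.t) else (\a.true)) in 2))) < 8)
step 7: [beta@0.1.0] ((5 * (if false then ((\p.6) (if true then (\q.4) else (\r.5))) else (let s = (if true then (\t.t) else (\a.true)) in 2))) < 8)
step 8: [if@0.1] ((5 * (let s = (if true then (\t.t) else (\a.true)) in 2)) < 8)
step 9: [let@0.1] ((5 * 2) < 8)
step 10: [delta@0] (10 < 8)
step 11: [delta@root] false

Answer: false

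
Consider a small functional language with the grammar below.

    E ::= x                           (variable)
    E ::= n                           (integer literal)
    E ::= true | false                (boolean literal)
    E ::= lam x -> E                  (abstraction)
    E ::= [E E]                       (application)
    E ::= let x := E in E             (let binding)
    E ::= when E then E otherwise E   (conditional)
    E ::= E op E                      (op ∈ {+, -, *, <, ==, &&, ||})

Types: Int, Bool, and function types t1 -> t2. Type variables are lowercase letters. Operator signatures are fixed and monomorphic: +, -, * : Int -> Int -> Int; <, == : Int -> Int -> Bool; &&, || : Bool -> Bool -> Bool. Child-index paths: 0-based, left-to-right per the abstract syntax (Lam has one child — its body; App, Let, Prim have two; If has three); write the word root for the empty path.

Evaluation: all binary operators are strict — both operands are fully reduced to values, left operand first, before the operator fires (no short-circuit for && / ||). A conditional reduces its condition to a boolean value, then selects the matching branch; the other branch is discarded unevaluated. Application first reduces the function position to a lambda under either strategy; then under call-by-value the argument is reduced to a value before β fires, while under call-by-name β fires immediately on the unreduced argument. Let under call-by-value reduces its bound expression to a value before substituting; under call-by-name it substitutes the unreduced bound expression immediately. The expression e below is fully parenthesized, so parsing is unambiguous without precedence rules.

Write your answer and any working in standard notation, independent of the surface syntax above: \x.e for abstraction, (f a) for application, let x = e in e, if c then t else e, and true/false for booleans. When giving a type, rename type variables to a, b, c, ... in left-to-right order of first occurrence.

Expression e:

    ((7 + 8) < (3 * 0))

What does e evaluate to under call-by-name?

Answer: false

Trace:
step 0: ((7 + 8) < (3 * 0))
step 1: [delta@0] (15 < (3 * 0))
step 2: [delta@1] (15 < 0)
step 3: [delta@root] false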